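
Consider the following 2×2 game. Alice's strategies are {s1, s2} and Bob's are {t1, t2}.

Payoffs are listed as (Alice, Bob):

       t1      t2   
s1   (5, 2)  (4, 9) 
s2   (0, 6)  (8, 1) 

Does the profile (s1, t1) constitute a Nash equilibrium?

At (s1, t1), Alice earns 5; switching to s2 would give 0, so Alice has no profitable deviation.
Bob earns 2; switching to t2 would give 9, so Bob would deviate.
Since at least one player can profitably deviate, this is not a Nash equilibrium.

No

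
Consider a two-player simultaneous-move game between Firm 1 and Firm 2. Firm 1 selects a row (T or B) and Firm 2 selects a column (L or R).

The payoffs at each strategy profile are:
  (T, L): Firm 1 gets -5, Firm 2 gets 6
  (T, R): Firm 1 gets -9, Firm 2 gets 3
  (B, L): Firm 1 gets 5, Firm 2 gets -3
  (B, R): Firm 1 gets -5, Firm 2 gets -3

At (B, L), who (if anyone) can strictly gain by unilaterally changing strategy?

Neither

Firm 1 at (B, L) earns 5; deviating to T yields -5 — not better.
Firm 2 earns -3; deviating to R yields -3 — not better.
Neither player can strictly improve; the profile is a Nash equilibrium.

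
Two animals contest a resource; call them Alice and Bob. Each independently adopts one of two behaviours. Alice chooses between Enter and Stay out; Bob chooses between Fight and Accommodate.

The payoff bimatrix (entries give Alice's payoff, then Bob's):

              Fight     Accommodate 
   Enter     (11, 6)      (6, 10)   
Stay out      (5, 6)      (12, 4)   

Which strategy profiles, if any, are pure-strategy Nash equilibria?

none

(Enter, Fight): Bob prefers Accommodate (10 > 6) — not an equilibrium.
(Enter, Accommodate): Alice prefers Stay out (12 > 6) — not an equilibrium.
(Stay out, Fight): Alice prefers Enter (11 > 5) — not an equilibrium.
(Stay out, Accommodate): Bob prefers Fight (6 > 4) — not an equilibrium.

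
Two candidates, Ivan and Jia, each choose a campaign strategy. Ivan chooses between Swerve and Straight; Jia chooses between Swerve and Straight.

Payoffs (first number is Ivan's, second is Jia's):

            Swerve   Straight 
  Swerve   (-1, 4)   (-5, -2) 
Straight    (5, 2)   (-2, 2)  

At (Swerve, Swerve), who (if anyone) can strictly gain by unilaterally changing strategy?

Ivan at (Swerve, Swerve) earns -1; deviating to Straight yields 5 — a strict improvement.
Jia earns 4; deviating to Straight yields -2 — not better.
Only Ivan has a strictly profitable deviation.

Ivan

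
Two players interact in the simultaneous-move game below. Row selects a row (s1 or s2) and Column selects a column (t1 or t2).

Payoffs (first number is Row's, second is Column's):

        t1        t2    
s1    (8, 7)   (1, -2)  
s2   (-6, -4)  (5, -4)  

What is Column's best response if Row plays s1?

Against s1, Column earns 7 from t1 and -2 from t2.
So t1 is the best response.

t1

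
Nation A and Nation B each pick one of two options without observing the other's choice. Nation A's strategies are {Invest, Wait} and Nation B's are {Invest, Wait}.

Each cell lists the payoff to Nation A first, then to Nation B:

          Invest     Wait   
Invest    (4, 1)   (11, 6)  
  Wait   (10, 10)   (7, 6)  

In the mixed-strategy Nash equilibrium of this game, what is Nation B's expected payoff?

First find x, the probability Nation A plays Invest, from Nation B's indifference between Invest and Wait: x + 10(1−x) = 6x + 6(1−x), giving x = 4/9.
Since Nation B is indifferent in equilibrium, Nation B's expected payoff equals the payoff from either column against (4/9, 5/9). Using Invest: (4/9) + 10(5/9) = 6.

6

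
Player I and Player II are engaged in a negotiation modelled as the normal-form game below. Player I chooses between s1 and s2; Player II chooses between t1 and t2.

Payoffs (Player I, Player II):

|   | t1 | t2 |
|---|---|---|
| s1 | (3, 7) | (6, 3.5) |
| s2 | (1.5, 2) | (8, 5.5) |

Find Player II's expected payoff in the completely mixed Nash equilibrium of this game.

9/2

First find p, the probability Player I plays s1, from Player II's indifference between t1 and t2: 7p + 2(1−p) = 3.5p + 5.5(1−p), giving p = 1/2.
Since Player II is indifferent in equilibrium, Player II's expected payoff equals the payoff from either column against (1/2, 1/2). Using t1: 7(1/2) + 2(1/2) = 9/2.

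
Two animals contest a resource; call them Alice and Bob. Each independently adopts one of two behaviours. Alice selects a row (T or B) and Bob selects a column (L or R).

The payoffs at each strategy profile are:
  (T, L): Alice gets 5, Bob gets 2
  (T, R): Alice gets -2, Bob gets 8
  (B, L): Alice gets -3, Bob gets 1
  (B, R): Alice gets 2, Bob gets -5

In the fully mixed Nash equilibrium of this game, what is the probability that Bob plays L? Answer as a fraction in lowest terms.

1/3

Let y be the probability that Bob plays L. In a completely mixed equilibrium, Alice must be indifferent between T and B.
Alice's expected payoff from T is 5y − 2(1−y); from B it is −3y + 2(1−y).
Setting these equal: 7y − 2 = −5y + 2, so y = 1/3.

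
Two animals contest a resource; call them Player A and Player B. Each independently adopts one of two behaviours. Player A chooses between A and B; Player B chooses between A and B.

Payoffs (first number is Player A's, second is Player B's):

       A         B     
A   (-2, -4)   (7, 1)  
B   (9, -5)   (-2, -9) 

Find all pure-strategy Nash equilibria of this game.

(A, A): Player A prefers B (9 > -2); Player B prefers B (1 > -4) — not an equilibrium.
(A, B): Player A gets 7 ≥ -2 from B, and Player B gets 1 ≥ -4 from A — Nash equilibrium.
(B, A): Player A gets 9 ≥ -2 from A, and Player B gets -5 ≥ -9 from B — Nash equilibrium.
(B, B): Player A prefers A (7 > -2); Player B prefers A (-5 > -9) — not an equilibrium.

(A, B) and (B, A)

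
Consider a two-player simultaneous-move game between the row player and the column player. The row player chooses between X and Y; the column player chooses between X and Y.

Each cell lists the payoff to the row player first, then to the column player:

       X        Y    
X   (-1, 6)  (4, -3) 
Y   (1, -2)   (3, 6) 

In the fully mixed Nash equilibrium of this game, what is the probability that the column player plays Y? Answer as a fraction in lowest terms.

2/3

Let q be the probability that the column player plays X. In a completely mixed equilibrium, the row player must be indifferent between X and Y.
The row player's expected payoff from X is −q + 4(1−q); from Y it is q + 3(1−q).
Setting these equal: −5q + 4 = −2q + 3, so q = 1/3.
Therefore the column player plays Y with probability 1 − 1/3 = 2/3.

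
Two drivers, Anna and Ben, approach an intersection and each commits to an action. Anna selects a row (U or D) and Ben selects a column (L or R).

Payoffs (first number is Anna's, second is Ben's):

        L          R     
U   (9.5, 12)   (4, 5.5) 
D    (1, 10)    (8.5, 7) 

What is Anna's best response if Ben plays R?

D

Against R, Anna earns 4 from U and 8.5 from D.
So D is the best response.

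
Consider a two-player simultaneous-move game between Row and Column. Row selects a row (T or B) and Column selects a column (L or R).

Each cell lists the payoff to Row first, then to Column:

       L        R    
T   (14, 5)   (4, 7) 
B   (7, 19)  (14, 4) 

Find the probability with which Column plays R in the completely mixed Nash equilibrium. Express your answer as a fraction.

7/17

Let y be the probability that Column plays L. In a completely mixed equilibrium, Row must be indifferent between T and B.
Row's expected payoff from T is 14y + 4(1−y); from B it is 7y + 14(1−y).
Setting these equal: 10y + 4 = −7y + 14, so y = 10/17.
Therefore Column plays R with probability 1 − 10/17 = 7/17.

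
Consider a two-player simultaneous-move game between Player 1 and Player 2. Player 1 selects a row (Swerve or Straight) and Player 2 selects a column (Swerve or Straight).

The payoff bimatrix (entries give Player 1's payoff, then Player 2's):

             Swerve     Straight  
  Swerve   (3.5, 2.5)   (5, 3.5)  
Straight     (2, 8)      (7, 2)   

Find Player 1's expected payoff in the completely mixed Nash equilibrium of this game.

First find y, the probability Player 2 plays Swerve, from Player 1's indifference between Swerve and Straight: 3.5y + 5(1−y) = 2y + 7(1−y), giving y = 4/7.
Since Player 1 is indifferent in equilibrium, Player 1's expected payoff equals the payoff from either row against (4/7, 3/7). Using Swerve: 3.5(4/7) + 5(3/7) = 29/7.

29/7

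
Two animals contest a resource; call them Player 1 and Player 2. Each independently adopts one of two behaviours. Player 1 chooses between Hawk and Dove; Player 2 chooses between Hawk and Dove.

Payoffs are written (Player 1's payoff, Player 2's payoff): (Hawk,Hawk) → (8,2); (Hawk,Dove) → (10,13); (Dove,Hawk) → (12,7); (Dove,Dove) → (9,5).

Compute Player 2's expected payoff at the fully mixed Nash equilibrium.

81/13

First find x, the probability Player 1 plays Hawk, from Player 2's indifference between Hawk and Dove: 2x + 7(1−x) = 13x + 5(1−x), giving x = 2/13.
Since Player 2 is indifferent in equilibrium, Player 2's expected payoff equals the payoff from either column against (2/13, 11/13). Using Hawk: 2(2/13) + 7(11/13) = 81/13.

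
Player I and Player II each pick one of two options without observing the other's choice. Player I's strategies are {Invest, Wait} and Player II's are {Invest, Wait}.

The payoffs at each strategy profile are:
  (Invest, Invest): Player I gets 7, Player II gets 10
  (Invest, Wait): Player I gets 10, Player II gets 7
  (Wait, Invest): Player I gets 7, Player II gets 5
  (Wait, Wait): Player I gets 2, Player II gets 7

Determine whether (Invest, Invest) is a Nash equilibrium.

At (Invest, Invest), Player I earns 7; switching to Wait would give 7, so Player I has no profitable deviation.
Player II earns 10; switching to Wait would give 7, so Player II has no profitable deviation.
Neither player can gain by a unilateral deviation, so this profile is a Nash equilibrium.

Yes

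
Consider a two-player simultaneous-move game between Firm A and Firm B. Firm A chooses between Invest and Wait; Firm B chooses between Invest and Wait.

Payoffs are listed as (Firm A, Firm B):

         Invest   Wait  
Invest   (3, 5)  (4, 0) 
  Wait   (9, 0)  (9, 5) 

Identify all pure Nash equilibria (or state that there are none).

(Wait, Wait)

(Invest, Invest): Firm A prefers Wait (9 > 3) — not an equilibrium.
(Invest, Wait): Firm A prefers Wait (9 > 4); Firm B prefers Invest (5 > 0) — not an equilibrium.
(Wait, Invest): Firm B prefers Wait (5 > 0) — not an equilibrium.
(Wait, Wait): Firm A gets 9 ≥ 4 from Invest, and Firm B gets 5 ≥ 0 from Invest — Nash equilibrium.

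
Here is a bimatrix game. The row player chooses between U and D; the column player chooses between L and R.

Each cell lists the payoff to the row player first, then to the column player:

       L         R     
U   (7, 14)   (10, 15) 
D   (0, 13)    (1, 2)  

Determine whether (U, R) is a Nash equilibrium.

Yes

At (U, R), the row player earns 10; switching to D would give 1, so the row player has no profitable deviation.
The column player earns 15; switching to L would give 14, so the column player has no profitable deviation.
Neither player can gain by a unilateral deviation, so this profile is a Nash equilibrium.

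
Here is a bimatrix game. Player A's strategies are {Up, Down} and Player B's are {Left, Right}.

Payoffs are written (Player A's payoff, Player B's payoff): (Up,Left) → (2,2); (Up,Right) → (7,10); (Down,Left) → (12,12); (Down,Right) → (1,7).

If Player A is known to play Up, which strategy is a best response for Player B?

Against Up, Player B earns 2 from Left and 10 from Right.
So Right is the best response.

Right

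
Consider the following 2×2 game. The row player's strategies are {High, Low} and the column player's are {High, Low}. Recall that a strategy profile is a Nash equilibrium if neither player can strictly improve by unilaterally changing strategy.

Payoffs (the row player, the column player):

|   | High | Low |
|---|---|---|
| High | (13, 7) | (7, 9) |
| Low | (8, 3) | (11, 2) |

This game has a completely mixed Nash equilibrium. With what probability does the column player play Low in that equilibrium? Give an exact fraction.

5/9

Let q be the probability that the column player plays High. In a completely mixed equilibrium, the row player must be indifferent between High and Low.
The row player's expected payoff from High is 13q + 7(1−q); from Low it is 8q + 11(1−q).
Setting these equal: 6q + 7 = −3q + 11, so q = 4/9.
Therefore the column player plays Low with probability 1 − 4/9 = 5/9.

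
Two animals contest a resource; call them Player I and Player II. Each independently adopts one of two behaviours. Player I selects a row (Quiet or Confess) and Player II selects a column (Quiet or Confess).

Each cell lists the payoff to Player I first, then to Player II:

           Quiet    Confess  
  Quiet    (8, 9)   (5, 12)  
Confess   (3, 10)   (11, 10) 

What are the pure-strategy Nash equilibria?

(Confess, Confess)

(Quiet, Quiet): Player II prefers Confess (12 > 9) — not an equilibrium.
(Quiet, Confess): Player I prefers Confess (11 > 5) — not an equilibrium.
(Confess, Quiet): Player I prefers Quiet (8 > 3) — not an equilibrium.
(Confess, Confess): Player I gets 11 ≥ 5 from Quiet, and Player II gets 10 ≥ 10 from Quiet — Nash equilibrium.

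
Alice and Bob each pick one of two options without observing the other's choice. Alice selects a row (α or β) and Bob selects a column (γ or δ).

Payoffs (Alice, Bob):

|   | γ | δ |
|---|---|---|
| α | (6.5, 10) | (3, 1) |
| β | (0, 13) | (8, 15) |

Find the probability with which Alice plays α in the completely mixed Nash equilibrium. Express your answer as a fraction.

2/11

Let r be the probability that Alice plays α. In a completely mixed equilibrium, Bob must be indifferent between γ and δ.
Bob's expected payoff from γ is 10r + 13(1−r); from δ it is r + 15(1−r).
Setting these equal: −3r + 13 = −14r + 15, so r = 2/11.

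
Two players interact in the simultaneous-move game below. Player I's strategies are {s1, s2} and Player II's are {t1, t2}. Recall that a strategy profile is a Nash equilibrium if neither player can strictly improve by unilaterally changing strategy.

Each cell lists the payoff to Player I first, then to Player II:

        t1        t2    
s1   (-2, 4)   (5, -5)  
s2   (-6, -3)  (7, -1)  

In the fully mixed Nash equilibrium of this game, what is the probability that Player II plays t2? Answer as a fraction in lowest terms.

2/3

Let y be the probability that Player II plays t1. In a completely mixed equilibrium, Player I must be indifferent between s1 and s2.
Player I's expected payoff from s1 is −2y + 5(1−y); from s2 it is −6y + 7(1−y).
Setting these equal: −7y + 5 = −13y + 7, so y = 1/3.
Therefore Player II plays t2 with probability 1 − 1/3 = 2/3.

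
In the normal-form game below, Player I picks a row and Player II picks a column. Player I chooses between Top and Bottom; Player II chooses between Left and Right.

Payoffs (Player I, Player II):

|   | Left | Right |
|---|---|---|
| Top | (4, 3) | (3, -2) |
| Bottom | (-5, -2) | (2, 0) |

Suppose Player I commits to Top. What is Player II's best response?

Against Top, Player II earns 3 from Left and -2 from Right.
So Left is the best response.

Left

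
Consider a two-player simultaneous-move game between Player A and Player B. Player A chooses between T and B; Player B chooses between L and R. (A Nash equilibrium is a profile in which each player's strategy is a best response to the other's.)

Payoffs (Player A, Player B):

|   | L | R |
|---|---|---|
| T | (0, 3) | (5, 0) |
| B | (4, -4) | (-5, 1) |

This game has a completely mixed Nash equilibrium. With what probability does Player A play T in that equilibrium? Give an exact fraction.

5/8

Let r be the probability that Player A plays T. In a completely mixed equilibrium, Player B must be indifferent between L and R.
Player B's expected payoff from L is 3r − 4(1−r); from R it is (1−r).
Setting these equal: 7r − 4 = −r + 1, so r = 5/8.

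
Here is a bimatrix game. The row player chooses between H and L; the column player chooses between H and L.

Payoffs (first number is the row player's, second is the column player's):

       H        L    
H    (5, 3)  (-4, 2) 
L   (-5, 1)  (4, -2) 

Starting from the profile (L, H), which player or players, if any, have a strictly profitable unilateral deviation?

The row player at (L, H) earns -5; deviating to H yields 5 — a strict improvement.
The column player earns 1; deviating to L yields -2 — not better.
Only the row player has a strictly profitable deviation.

The row player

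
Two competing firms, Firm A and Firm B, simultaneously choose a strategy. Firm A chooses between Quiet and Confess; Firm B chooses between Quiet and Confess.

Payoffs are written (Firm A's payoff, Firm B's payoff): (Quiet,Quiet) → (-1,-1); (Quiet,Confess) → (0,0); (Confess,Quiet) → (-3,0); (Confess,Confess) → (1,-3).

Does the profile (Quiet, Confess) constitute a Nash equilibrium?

No

At (Quiet, Confess), Firm A earns 0; switching to Confess would give 1, so Firm A would deviate.
Firm B earns 0; switching to Quiet would give -1, so Firm B has no profitable deviation.
Since at least one player can profitably deviate, this is not a Nash equilibrium.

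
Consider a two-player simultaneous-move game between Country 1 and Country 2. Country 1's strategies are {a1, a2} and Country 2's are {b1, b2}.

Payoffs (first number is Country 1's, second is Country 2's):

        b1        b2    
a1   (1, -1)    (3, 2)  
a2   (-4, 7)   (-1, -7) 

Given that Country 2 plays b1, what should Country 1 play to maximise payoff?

Against b1, Country 1 earns 1 from a1 and -4 from a2.
So a1 is the best response.

a1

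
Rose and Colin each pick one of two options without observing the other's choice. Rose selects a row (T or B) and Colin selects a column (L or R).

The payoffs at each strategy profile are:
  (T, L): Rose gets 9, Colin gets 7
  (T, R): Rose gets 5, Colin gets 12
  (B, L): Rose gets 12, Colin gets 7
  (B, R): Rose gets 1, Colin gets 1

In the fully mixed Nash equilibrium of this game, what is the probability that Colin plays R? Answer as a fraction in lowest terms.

Let c be the probability that Colin plays L. In a completely mixed equilibrium, Rose must be indifferent between T and B.
Rose's expected payoff from T is 9c + 5(1−c); from B it is 12c + (1−c).
Setting these equal: 4c + 5 = 11c + 1, so c = 4/7.
Therefore Colin plays R with probability 1 − 4/7 = 3/7.

3/7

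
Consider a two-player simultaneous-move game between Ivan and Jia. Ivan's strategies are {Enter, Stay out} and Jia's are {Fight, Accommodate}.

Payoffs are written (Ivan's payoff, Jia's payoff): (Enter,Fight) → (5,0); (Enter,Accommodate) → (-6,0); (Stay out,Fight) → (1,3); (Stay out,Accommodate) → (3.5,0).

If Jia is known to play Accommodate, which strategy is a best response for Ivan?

Against Accommodate, Ivan earns -6 from Enter and 3.5 from Stay out.
So Stay out is the best response.

Stay out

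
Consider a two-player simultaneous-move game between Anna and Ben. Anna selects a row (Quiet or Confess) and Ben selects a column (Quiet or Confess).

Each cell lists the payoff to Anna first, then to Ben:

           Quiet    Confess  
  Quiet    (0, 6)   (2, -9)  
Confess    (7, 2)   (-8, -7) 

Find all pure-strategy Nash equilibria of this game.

(Quiet, Quiet): Anna prefers Confess (7 > 0) — not an equilibrium.
(Quiet, Confess): Ben prefers Quiet (6 > -9) — not an equilibrium.
(Confess, Quiet): Anna gets 7 ≥ 0 from Quiet, and Ben gets 2 ≥ -7 from Confess — Nash equilibrium.
(Confess, Confess): Anna prefers Quiet (2 > -8); Ben prefers Quiet (2 > -7) — not an equilibrium.

(Confess, Quiet)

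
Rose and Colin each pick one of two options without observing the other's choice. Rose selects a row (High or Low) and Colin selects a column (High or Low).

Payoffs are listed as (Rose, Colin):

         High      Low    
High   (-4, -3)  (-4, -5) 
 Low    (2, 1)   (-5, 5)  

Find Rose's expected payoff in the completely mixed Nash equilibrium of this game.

First find y, the probability Colin plays High, from Rose's indifference between High and Low: −4y − 4(1−y) = 2y − 5(1−y), giving y = 1/7.
Since Rose is indifferent in equilibrium, Rose's expected payoff equals the payoff from either row against (1/7, 6/7). Using High: −4(1/7) − 4(6/7) = -4.

-4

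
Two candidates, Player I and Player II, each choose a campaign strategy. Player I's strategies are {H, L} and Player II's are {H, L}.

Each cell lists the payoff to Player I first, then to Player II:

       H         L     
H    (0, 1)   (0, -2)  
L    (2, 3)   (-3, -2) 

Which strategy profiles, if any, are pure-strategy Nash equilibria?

(L, H)

(H, H): Player I prefers L (2 > 0) — not an equilibrium.
(H, L): Player II prefers H (1 > -2) — not an equilibrium.
(L, H): Player I gets 2 ≥ 0 from H, and Player II gets 3 ≥ -2 from L — Nash equilibrium.
(L, L): Player I prefers H (0 > -3); Player II prefers H (3 > -2) — not an equilibrium.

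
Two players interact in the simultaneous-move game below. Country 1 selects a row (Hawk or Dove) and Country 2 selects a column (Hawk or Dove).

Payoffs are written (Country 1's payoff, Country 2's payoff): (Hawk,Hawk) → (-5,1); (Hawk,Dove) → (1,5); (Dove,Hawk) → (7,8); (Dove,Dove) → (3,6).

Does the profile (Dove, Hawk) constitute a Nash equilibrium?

Yes

At (Dove, Hawk), Country 1 earns 7; switching to Hawk would give -5, so Country 1 has no profitable deviation.
Country 2 earns 8; switching to Dove would give 6, so Country 2 has no profitable deviation.
Neither player can gain by a unilateral deviation, so this profile is a Nash equilibrium.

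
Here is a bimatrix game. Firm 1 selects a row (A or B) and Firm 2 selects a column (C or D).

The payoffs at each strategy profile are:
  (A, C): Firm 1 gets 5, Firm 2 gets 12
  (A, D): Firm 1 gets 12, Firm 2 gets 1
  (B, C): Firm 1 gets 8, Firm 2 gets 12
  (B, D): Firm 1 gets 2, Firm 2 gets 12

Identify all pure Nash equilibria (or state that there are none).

(B, C)

(A, C): Firm 1 prefers B (8 > 5) — not an equilibrium.
(A, D): Firm 2 prefers C (12 > 1) — not an equilibrium.
(B, C): Firm 1 gets 8 ≥ 5 from A, and Firm 2 gets 12 ≥ 12 from D — Nash equilibrium.
(B, D): Firm 1 prefers A (12 > 2) — not an equilibrium.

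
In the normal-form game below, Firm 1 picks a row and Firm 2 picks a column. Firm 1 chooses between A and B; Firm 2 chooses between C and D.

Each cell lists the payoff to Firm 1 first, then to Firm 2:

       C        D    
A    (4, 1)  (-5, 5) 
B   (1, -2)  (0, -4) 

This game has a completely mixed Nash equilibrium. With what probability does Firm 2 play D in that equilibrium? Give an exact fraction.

Let c be the probability that Firm 2 plays C. In a completely mixed equilibrium, Firm 1 must be indifferent between A and B.
Firm 1's expected payoff from A is 4c − 5(1−c); from B it is c.
Setting these equal: 9c − 5 = c, so c = 5/8.
Therefore Firm 2 plays D with probability 1 − 5/8 = 3/8.

3/8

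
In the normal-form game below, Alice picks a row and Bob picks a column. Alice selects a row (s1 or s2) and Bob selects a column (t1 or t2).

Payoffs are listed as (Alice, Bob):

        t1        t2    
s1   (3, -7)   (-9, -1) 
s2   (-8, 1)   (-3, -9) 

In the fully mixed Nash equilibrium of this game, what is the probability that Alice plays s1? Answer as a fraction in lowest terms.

Let x be the probability that Alice plays s1. In a completely mixed equilibrium, Bob must be indifferent between t1 and t2.
Bob's expected payoff from t1 is −7x + (1−x); from t2 it is −x − 9(1−x).
Setting these equal: −8x + 1 = 8x − 9, so x = 5/8.

5/8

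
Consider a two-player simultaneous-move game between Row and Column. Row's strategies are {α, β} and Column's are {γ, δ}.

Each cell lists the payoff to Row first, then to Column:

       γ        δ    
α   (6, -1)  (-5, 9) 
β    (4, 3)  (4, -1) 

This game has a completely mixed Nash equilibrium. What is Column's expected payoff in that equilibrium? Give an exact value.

First find x, the probability Row plays α, from Column's indifference between γ and δ: −x + 3(1−x) = 9x − (1−x), giving x = 2/7.
Since Column is indifferent in equilibrium, Column's expected payoff equals the payoff from either column against (2/7, 5/7). Using γ: −(2/7) + 3(5/7) = 13/7.

13/7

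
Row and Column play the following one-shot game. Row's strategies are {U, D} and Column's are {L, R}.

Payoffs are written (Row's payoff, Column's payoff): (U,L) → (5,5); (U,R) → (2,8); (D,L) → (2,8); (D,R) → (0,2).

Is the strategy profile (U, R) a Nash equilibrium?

Yes

At (U, R), Row earns 2; switching to D would give 0, so Row has no profitable deviation.
Column earns 8; switching to L would give 5, so Column has no profitable deviation.
Neither player can gain by a unilateral deviation, so this profile is a Nash equilibrium.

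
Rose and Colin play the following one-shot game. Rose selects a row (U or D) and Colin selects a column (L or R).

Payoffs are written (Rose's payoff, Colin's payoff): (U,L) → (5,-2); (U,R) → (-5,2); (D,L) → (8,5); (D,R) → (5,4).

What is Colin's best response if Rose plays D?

Against D, Colin earns 5 from L and 4 from R.
So L is the best response.

L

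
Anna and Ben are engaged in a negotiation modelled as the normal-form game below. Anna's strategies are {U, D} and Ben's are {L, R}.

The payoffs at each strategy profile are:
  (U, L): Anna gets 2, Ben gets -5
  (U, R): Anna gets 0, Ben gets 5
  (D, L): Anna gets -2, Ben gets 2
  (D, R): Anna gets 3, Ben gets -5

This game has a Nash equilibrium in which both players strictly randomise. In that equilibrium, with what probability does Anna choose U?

Let x be the probability that Anna plays U. In a completely mixed equilibrium, Ben must be indifferent between L and R.
Ben's expected payoff from L is −5x + 2(1−x); from R it is 5x − 5(1−x).
Setting these equal: −7x + 2 = 10x − 5, so x = 7/17.

7/17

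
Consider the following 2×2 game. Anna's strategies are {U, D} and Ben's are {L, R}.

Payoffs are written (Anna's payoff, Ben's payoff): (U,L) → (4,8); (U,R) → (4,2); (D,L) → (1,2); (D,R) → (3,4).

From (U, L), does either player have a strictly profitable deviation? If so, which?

Anna at (U, L) earns 4; deviating to D yields 1 — not better.
Ben earns 8; deviating to R yields 2 — not better.
Neither player can strictly improve; the profile is a Nash equilibrium.

Neither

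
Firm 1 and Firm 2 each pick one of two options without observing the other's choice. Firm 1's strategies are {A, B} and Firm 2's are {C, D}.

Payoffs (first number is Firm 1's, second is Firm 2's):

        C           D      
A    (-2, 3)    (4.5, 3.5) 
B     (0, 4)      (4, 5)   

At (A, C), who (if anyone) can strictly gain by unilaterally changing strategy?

Firm 1 at (A, C) earns -2; deviating to B yields 0 — a strict improvement.
Firm 2 earns 3; deviating to D yields 3.5 — a strict improvement.
Both Firm 1 and Firm 2 have strictly profitable deviations.

Both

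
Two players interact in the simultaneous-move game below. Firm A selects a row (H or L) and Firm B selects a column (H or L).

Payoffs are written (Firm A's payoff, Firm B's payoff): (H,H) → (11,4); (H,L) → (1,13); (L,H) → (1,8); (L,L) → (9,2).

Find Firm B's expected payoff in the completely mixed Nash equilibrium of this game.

First find p, the probability Firm A plays H, from Firm B's indifference between H and L: 4p + 8(1−p) = 13p + 2(1−p), giving p = 2/5.
Since Firm B is indifferent in equilibrium, Firm B's expected payoff equals the payoff from either column against (2/5, 3/5). Using H: 4(2/5) + 8(3/5) = 32/5.

32/5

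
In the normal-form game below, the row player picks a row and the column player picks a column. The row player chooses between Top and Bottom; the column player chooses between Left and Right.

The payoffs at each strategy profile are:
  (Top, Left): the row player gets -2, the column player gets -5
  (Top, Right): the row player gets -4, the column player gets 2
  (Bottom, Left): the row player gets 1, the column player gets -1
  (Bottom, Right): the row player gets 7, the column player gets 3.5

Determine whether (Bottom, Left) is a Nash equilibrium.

No

At (Bottom, Left), the row player earns 1; switching to Top would give -2, so the row player has no profitable deviation.
The column player earns -1; switching to Right would give 3.5, so the column player would deviate.
Since at least one player can profitably deviate, this is not a Nash equilibrium.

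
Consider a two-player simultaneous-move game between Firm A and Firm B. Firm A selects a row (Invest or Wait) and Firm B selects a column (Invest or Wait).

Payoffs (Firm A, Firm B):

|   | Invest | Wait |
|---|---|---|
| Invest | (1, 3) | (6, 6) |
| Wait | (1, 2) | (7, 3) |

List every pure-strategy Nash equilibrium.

(Wait, Wait)

(Invest, Invest): Firm B prefers Wait (6 > 3) — not an equilibrium.
(Invest, Wait): Firm A prefers Wait (7 > 6) — not an equilibrium.
(Wait, Invest): Firm B prefers Wait (3 > 2) — not an equilibrium.
(Wait, Wait): Firm A gets 7 ≥ 6 from Invest, and Firm B gets 3 ≥ 2 from Invest — Nash equilibrium.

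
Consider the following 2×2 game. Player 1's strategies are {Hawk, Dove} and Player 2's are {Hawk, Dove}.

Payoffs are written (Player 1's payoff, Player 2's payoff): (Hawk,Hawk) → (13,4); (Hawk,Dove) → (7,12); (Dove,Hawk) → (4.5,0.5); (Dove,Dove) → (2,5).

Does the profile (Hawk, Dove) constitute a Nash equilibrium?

Yes

At (Hawk, Dove), Player 1 earns 7; switching to Dove would give 2, so Player 1 has no profitable deviation.
Player 2 earns 12; switching to Hawk would give 4, so Player 2 has no profitable deviation.
Neither player can gain by a unilateral deviation, so this profile is a Nash equilibrium.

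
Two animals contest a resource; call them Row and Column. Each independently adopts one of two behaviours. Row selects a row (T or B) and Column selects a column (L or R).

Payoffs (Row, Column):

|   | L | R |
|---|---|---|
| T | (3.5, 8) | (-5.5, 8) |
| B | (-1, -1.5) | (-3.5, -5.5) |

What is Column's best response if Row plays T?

either — both L and R are best responses

Against T, Column earns 8 from L and 8 from R.
So either strategy is a best response.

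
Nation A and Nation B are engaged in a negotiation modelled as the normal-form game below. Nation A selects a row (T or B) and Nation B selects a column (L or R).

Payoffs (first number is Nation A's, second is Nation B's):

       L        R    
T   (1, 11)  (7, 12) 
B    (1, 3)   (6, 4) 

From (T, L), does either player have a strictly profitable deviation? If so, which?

Nation A at (T, L) earns 1; deviating to B yields 1 — not better.
Nation B earns 11; deviating to R yields 12 — a strict improvement.
Only Nation B has a strictly profitable deviation.

Nation B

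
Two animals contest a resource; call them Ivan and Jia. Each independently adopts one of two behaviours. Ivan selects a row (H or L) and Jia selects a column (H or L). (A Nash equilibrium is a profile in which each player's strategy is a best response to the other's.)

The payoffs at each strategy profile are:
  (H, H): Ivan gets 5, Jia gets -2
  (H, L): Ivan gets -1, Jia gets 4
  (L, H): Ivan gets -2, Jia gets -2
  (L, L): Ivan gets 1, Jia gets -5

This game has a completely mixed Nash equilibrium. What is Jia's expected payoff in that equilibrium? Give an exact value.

-2

First find x, the probability Ivan plays H, from Jia's indifference between H and L: −2x − 2(1−x) = 4x − 5(1−x), giving x = 1/3.
Since Jia is indifferent in equilibrium, Jia's expected payoff equals the payoff from either column against (1/3, 2/3). Using H: −2(1/3) − 2(2/3) = -2.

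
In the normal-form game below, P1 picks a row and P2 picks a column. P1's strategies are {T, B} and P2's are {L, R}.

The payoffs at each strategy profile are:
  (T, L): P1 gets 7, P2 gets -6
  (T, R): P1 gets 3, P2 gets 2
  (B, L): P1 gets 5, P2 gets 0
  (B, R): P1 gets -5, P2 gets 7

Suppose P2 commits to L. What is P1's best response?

T

Against L, P1 earns 7 from T and 5 from B.
So T is the best response.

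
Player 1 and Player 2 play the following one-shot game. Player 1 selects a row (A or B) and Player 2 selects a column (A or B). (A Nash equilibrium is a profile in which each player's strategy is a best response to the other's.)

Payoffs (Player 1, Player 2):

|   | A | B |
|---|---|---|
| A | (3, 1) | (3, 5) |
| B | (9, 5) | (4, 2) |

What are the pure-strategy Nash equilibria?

(B, A)

(A, A): Player 1 prefers B (9 > 3); Player 2 prefers B (5 > 1) — not an equilibrium.
(A, B): Player 1 prefers B (4 > 3) — not an equilibrium.
(B, A): Player 1 gets 9 ≥ 3 from A, and Player 2 gets 5 ≥ 2 from B — Nash equilibrium.
(B, B): Player 2 prefers A (5 > 2) — not an equilibrium.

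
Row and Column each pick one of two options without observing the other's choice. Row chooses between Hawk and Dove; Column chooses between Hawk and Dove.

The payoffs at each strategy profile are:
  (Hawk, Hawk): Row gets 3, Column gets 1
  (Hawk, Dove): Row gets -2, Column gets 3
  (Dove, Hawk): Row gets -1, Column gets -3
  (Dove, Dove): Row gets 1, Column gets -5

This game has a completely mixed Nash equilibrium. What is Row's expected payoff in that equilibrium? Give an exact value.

1/7

First find q, the probability Column plays Hawk, from Row's indifference between Hawk and Dove: 3q − 2(1−q) = −q + (1−q), giving q = 3/7.
Since Row is indifferent in equilibrium, Row's expected payoff equals the payoff from either row against (3/7, 4/7). Using Hawk: 3(3/7) − 2(4/7) = 1/7.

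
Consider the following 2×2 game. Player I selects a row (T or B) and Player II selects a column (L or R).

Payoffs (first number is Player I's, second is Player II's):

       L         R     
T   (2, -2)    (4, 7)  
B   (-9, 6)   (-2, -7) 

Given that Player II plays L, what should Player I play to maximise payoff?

T

Against L, Player I earns 2 from T and -9 from B.
So T is the best response.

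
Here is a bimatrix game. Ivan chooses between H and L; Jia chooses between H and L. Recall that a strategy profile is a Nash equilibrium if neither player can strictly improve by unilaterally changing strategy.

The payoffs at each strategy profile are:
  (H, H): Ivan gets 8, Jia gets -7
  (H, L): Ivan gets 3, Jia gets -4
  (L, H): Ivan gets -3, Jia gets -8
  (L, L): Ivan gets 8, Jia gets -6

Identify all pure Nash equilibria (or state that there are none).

(L, L)

(H, H): Jia prefers L (-4 > -7) — not an equilibrium.
(H, L): Ivan prefers L (8 > 3) — not an equilibrium.
(L, H): Ivan prefers H (8 > -3); Jia prefers L (-6 > -8) — not an equilibrium.
(L, L): Ivan gets 8 ≥ 3 from H, and Jia gets -6 ≥ -8 from H — Nash equilibrium.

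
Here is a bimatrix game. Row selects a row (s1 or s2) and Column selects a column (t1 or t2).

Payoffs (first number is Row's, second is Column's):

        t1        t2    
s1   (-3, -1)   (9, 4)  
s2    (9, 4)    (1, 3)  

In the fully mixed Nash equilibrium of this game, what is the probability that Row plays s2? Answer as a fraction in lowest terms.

5/6

Let x be the probability that Row plays s1. In a completely mixed equilibrium, Column must be indifferent between t1 and t2.
Column's expected payoff from t1 is −x + 4(1−x); from t2 it is 4x + 3(1−x).
Setting these equal: −5x + 4 = x + 3, so x = 1/6.
Therefore Row plays s2 with probability 1 − 1/6 = 5/6.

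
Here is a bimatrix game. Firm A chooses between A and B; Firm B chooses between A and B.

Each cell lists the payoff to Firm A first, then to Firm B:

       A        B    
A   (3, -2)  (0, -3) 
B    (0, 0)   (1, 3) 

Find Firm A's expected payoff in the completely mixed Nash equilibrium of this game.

First find y, the probability Firm B plays A, from Firm A's indifference between A and B: 3y = (1−y), giving y = 1/4.
Since Firm A is indifferent in equilibrium, Firm A's expected payoff equals the payoff from either row against (1/4, 3/4). Using A: 3(1/4) = 3/4.

3/4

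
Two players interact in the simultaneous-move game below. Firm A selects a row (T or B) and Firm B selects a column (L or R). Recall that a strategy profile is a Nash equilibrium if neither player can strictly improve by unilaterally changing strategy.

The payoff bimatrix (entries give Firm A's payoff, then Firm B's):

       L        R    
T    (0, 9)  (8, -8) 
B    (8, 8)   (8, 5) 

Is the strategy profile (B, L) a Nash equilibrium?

Yes

At (B, L), Firm A earns 8; switching to T would give 0, so Firm A has no profitable deviation.
Firm B earns 8; switching to R would give 5, so Firm B has no profitable deviation.
Neither player can gain by a unilateral deviation, so this profile is a Nash equilibrium.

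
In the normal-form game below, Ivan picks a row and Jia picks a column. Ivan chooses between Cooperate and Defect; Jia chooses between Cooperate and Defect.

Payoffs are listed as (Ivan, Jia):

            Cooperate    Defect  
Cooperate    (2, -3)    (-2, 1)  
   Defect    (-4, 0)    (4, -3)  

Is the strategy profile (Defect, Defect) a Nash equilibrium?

No

At (Defect, Defect), Ivan earns 4; switching to Cooperate would give -2, so Ivan has no profitable deviation.
Jia earns -3; switching to Cooperate would give 0, so Jia would deviate.
Since at least one player can profitably deviate, this is not a Nash equilibrium.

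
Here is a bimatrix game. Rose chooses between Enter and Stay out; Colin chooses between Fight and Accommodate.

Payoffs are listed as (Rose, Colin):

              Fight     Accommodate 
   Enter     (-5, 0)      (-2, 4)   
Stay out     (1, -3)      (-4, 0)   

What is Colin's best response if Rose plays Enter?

Against Enter, Colin earns 0 from Fight and 4 from Accommodate.
So Accommodate is the best response.

Accommodate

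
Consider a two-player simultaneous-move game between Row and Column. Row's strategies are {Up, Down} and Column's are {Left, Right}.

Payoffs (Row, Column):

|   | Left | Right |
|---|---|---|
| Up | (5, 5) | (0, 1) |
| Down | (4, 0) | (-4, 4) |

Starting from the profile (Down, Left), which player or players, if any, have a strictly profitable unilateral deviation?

Row at (Down, Left) earns 4; deviating to Up yields 5 — a strict improvement.
Column earns 0; deviating to Right yields 4 — a strict improvement.
Both Row and Column have strictly profitable deviations.

Both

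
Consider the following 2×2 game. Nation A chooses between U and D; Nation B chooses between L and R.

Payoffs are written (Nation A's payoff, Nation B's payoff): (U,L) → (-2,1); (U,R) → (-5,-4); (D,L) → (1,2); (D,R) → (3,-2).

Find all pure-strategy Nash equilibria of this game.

(D, L)

(U, L): Nation A prefers D (1 > -2) — not an equilibrium.
(U, R): Nation A prefers D (3 > -5); Nation B prefers L (1 > -4) — not an equilibrium.
(D, L): Nation A gets 1 ≥ -2 from U, and Nation B gets 2 ≥ -2 from R — Nash equilibrium.
(D, R): Nation B prefers L (2 > -2) — not an equilibrium.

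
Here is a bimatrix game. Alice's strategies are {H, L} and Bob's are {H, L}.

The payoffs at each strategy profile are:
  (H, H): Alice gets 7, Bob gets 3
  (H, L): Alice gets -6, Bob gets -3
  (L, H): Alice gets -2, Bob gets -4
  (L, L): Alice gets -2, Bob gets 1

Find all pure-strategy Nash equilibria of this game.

(H, H) and (L, L)

(H, H): Alice gets 7 ≥ -2 from L, and Bob gets 3 ≥ -3 from L — Nash equilibrium.
(H, L): Alice prefers L (-2 > -6); Bob prefers H (3 > -3) — not an equilibrium.
(L, H): Alice prefers H (7 > -2); Bob prefers L (1 > -4) — not an equilibrium.
(L, L): Alice gets -2 ≥ -6 from H, and Bob gets 1 ≥ -4 from H — Nash equilibrium.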